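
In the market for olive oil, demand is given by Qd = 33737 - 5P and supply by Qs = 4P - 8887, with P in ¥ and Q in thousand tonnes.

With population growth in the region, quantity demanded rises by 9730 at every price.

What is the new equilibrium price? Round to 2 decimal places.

5817.11

Original equilibrium: 33737 - 5P = 4P - 8887 gives 42624 = 9P, so P = 4736 and Q = 10057.
The shock moves the curves to Qd = 43467 - 5P and Qs = 4P - 8887.
Equate the new curves: 43467 - 5P = 4P - 8887, giving 52354 = 9P, P = 52354/9 ≈ 5817.1111, Q = 129433/9 ≈ 14381.4444.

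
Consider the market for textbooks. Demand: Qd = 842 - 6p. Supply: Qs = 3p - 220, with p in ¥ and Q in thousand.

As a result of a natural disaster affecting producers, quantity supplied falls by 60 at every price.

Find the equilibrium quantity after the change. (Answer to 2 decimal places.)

94.00

Solve the original market: 842 - 6p = 3p - 220, hence p = 118 and Q = 134.
The shock moves the curves to Qd = 842 - 6p and Qs = 3p - 280.
Setting them equal: 842 - 6p = 3p - 280 → 1122 = 9p, so p = 374/3 ≈ 124.6667 and Q = 94.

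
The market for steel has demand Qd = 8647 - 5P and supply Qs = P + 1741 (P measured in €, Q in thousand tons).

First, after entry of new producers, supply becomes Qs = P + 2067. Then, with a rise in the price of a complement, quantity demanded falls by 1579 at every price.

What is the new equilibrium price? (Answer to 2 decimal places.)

Original equilibrium: 8647 - 5P = P + 1741 gives 6906 = 6P, so P = 1151 and Q = 2892.
The new curves are Qd = 7068 - 5P (demand) and Qs = P + 2067 (supply).
Equate the new curves: 7068 - 5P = P + 2067, giving 5001 = 6P, P = 833.5, Q = 2900.5.

833.50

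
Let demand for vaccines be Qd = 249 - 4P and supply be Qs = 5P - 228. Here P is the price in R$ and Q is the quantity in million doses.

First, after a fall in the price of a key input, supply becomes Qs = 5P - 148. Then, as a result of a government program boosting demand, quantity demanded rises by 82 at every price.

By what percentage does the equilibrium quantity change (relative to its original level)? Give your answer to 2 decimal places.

Before the shock: 249 - 4P = 5P - 228 ⇒ 477 = 9P ⇒ P = 53, Q = 37.
The shock moves the curves to Qd = 331 - 4P and Qs = 5P - 148.
New equilibrium: 331 - 4P = 5P - 148 ⇒ 479 = 9P ⇒ P = 479/9 ≈ 53.2222, Q = 1063/9 ≈ 118.1111.
%ΔQ = (118.1111 − 37) / 37 × 100 = +219.22%.

+219.22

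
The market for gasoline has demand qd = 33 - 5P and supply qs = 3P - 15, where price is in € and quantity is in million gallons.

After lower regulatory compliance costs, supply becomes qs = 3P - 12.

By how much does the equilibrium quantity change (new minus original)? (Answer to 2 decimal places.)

+1.88

Before the shock: 33 - 5P = 3P - 15 ⇒ 48 = 8P ⇒ P = 6, q = 3.
With the change applied: demand qd = 33 - 5P, supply qs = 3P - 12.
New equilibrium: 33 - 5P = 3P - 12 ⇒ 45 = 8P ⇒ P = 5.625, q = 4.875.
Δq = 4.875 − 3 = +1.88.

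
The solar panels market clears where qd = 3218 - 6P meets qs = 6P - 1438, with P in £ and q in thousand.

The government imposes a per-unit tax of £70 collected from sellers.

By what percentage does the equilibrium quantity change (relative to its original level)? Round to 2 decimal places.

Before the shock: 3218 - 6P = 6P - 1438 ⇒ 4656 = 12P ⇒ P = 388, q = 890.
Since sellers keep the price net of the tax, the effective supply curve becomes qs = 6P - 1858.
Equate the new curves: 3218 - 6P = 6P - 1858, giving 5076 = 12P, P = 423, q = 680.
%Δq = (680 − 890) / 890 × 100 = -23.60%.

-23.60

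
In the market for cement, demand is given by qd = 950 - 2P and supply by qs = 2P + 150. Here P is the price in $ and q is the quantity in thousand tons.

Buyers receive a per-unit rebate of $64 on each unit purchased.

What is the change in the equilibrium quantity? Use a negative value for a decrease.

+64

Solve the original market: 950 - 2P = 2P + 150, hence P = 200 and q = 550.
Since buyers' out-of-pocket price is the market price minus the rebate, the effective demand curve becomes qd = 1078 - 2P.
New equilibrium: 1078 - 2P = 2P + 150 ⇒ 928 = 4P ⇒ P = 232, q = 614.
Δq = 614 − 550 = +64.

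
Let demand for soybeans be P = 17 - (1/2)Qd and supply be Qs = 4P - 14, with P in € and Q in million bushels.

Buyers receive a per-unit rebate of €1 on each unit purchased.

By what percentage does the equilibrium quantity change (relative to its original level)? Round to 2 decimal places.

Solve the original market: 34 - 2P = 4P - 14, hence P = 8 and Q = 18.
Since buyers' out-of-pocket price is the market price minus the rebate, the effective demand curve becomes Qd = 36 - 2P.
Setting them equal: 36 - 2P = 4P - 14 → 50 = 6P, so P = 25/3 ≈ 8.3333 and Q = 58/3 ≈ 19.3333.
%ΔQ = (19.3333 − 18) / 18 × 100 = +7.41%.

+7.41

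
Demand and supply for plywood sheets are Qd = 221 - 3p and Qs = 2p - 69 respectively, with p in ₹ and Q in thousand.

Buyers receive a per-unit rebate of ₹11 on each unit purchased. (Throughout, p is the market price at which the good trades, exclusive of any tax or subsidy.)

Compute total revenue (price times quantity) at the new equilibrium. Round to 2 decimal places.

Solve the original market: 221 - 3p = 2p - 69, hence p = 58 and Q = 47.
Since buyers' out-of-pocket price is the market price minus the rebate, the effective demand curve becomes Qd = 254 - 3p.
Setting them equal: 254 - 3p = 2p - 69 → 323 = 5p, so p = 64.6 and Q = 60.2.
New expenditure = 64.6 × 60.2 = 3888.92.

3888.92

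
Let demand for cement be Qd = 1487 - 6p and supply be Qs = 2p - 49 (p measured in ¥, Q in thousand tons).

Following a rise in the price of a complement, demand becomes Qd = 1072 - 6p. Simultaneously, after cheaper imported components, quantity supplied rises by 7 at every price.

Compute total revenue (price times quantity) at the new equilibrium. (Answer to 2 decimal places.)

Solve the original market: 1487 - 6p = 2p - 49, hence p = 192 and Q = 335.
The shock moves the curves to Qd = 1072 - 6p and Qs = 2p - 42.
Clearing the new market: 1072 - 6p = 2p - 42, so p = 139.25 and Q = 236.5.
New expenditure = 139.25 × 236.5 = 32932.63.

32932.63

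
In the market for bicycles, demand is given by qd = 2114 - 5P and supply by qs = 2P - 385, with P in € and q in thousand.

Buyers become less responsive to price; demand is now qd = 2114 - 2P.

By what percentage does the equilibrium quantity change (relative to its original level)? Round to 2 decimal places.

+162.77

Solve the original market: 2114 - 5P = 2P - 385, hence P = 357 and q = 329.
The new curves are qd = 2114 - 2P (demand) and qs = 2P - 385 (supply).
Equate the new curves: 2114 - 2P = 2P - 385, giving 2499 = 4P, P = 624.75, q = 864.5.
%Δq = (864.5 − 329) / 329 × 100 = +162.77%.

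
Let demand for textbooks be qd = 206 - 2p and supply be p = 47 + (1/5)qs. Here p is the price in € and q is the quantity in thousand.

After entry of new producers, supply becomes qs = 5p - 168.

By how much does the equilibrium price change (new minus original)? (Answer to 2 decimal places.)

Solve the original market: 206 - 2p = 5p - 235, hence p = 63 and q = 80.
The new curves are qd = 206 - 2p (demand) and qs = 5p - 168 (supply).
Setting them equal: 206 - 2p = 5p - 168 → 374 = 7p, so p = 374/7 ≈ 53.4286 and q = 694/7 ≈ 99.1429.
Δp = 53.4286 − 63 = -9.57.

-9.57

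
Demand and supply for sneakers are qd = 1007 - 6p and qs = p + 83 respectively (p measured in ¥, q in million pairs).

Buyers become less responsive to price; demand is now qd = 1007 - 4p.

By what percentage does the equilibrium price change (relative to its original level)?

+40

Before the shock: 1007 - 6p = p + 83 ⇒ 924 = 7p ⇒ p = 132, q = 215.
With the change applied: demand qd = 1007 - 4p, supply qs = p + 83.
Equate the new curves: 1007 - 4p = p + 83, giving 924 = 5p, p = 184.8, q = 267.8.
%Δp = (184.8 − 132) / 132 × 100 = +40%.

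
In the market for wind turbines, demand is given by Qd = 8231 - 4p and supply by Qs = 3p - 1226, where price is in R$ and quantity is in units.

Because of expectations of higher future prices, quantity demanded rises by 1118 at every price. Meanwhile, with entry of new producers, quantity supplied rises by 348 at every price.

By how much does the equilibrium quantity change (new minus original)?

+678

Solve the original market: 8231 - 4p = 3p - 1226, hence p = 1351 and Q = 2827.
With the change applied: demand Qd = 9349 - 4p, supply Qs = 3p - 878.
Equate the new curves: 9349 - 4p = 3p - 878, giving 10227 = 7p, p = 1461, Q = 3505.
ΔQ = 3505 − 2827 = +678.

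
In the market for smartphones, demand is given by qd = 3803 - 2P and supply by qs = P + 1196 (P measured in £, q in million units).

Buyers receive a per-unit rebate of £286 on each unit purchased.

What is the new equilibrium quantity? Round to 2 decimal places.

Before the shock: 3803 - 2P = P + 1196 ⇒ 2607 = 3P ⇒ P = 869, q = 2065.
Since buyers' out-of-pocket price is the market price minus the rebate, the effective demand curve becomes qd = 4375 - 2P.
New equilibrium: 4375 - 2P = P + 1196 ⇒ 3179 = 3P ⇒ P = 3179/3 ≈ 1059.6667, q = 6767/3 ≈ 2255.6667.

2255.67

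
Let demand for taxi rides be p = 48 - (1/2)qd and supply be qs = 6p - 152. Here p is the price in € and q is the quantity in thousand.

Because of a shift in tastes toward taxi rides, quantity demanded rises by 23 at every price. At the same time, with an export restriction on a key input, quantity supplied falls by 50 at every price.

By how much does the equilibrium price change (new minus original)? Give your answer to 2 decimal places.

+9.13

Initially, 96 - 2p = 6p - 152, so 248 = 8p and p = 31, q = 34.
After the shift, demand is qd = 119 - 2p and supply is qs = 6p - 202.
New equilibrium: 119 - 2p = 6p - 202 ⇒ 321 = 8p ⇒ p = 40.125, q = 38.75.
Δp = 40.125 − 31 = +9.13.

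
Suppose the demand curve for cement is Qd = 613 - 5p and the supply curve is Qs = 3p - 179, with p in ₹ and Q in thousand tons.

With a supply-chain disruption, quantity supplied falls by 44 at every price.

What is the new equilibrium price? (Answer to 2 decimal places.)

Solve the original market: 613 - 5p = 3p - 179, hence p = 99 and Q = 118.
After the shift, demand is Qd = 613 - 5p and supply is Qs = 3p - 223.
Clearing the new market: 613 - 5p = 3p - 223, so p = 104.5 and Q = 90.5.

104.50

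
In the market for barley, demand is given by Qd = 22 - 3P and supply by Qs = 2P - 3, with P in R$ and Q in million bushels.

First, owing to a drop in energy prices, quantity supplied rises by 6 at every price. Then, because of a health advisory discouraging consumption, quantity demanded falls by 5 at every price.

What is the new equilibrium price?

2.8

Before the shock: 22 - 3P = 2P - 3 ⇒ 25 = 5P ⇒ P = 5, Q = 7.
The shock moves the curves to Qd = 17 - 3P and Qs = 2P + 3.
Setting them equal: 17 - 3P = 2P + 3 → 14 = 5P, so P = 2.8 and Q = 8.6.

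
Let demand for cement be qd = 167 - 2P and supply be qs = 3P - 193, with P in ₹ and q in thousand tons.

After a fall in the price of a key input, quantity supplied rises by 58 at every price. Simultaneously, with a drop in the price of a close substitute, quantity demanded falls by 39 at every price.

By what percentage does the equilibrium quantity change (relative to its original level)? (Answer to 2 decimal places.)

Solve the original market: 167 - 2P = 3P - 193, hence P = 72 and q = 23.
The shock moves the curves to qd = 128 - 2P and qs = 3P - 135.
Setting them equal: 128 - 2P = 3P - 135 → 263 = 5P, so P = 52.6 and q = 22.8.
%Δq = (22.8 − 23) / 23 × 100 = -0.87%.

-0.87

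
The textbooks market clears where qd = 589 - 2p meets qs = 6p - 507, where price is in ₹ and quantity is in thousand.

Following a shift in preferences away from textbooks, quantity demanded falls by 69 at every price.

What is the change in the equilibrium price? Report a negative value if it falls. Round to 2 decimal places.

-8.63

Solve the original market: 589 - 2p = 6p - 507, hence p = 137 and q = 315.
After the shift, demand is qd = 520 - 2p and supply is qs = 6p - 507.
Clearing the new market: 520 - 2p = 6p - 507, so p = 128.375 and q = 263.25.
Δp = 128.375 − 137 = -8.63.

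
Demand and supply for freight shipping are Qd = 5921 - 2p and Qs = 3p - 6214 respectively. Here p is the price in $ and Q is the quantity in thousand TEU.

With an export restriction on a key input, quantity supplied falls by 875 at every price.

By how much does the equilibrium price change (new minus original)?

+175

Initially, 5921 - 2p = 3p - 6214, so 12135 = 5p and p = 2427, Q = 1067.
The new curves are Qd = 5921 - 2p (demand) and Qs = 3p - 7089 (supply).
Equate the new curves: 5921 - 2p = 3p - 7089, giving 13010 = 5p, p = 2602, Q = 717.
Δp = 2602 − 2427 = +175.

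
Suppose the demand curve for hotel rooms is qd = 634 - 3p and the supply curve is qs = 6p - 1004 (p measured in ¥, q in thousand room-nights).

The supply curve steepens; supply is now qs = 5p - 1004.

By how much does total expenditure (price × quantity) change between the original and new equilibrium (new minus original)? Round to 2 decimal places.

Solve the original market: 634 - 3p = 6p - 1004, hence p = 182 and q = 88.
After the shift, demand is qd = 634 - 3p and supply is qs = 5p - 1004.
Clearing the new market: 634 - 3p = 5p - 1004, so p = 204.75 and q = 19.75.
Expenditure moves from 182×88 = 16016 to 204.75×19.75 = 4043.8125; change = -11972.19.

-11972.19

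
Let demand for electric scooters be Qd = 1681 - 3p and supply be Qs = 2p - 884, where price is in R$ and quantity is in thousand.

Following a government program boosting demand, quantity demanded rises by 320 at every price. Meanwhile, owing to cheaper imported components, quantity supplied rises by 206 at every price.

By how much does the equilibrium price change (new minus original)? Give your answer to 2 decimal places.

Before the shock: 1681 - 3p = 2p - 884 ⇒ 2565 = 5p ⇒ p = 513, Q = 142.
With the change applied: demand Qd = 2001 - 3p, supply Qs = 2p - 678.
Equate the new curves: 2001 - 3p = 2p - 678, giving 2679 = 5p, p = 535.8, Q = 393.6.
Δp = 535.8 − 513 = +22.80.

+22.80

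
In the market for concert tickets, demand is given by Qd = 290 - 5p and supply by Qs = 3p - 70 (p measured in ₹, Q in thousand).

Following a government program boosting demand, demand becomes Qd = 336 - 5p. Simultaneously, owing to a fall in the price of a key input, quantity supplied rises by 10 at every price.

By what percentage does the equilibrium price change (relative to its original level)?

+10

Initially, 290 - 5p = 3p - 70, so 360 = 8p and p = 45, Q = 65.
The new curves are Qd = 336 - 5p (demand) and Qs = 3p - 60 (supply).
Setting them equal: 336 - 5p = 3p - 60 → 396 = 8p, so p = 49.5 and Q = 88.5.
%Δp = (49.5 − 45) / 45 × 100 = +10%.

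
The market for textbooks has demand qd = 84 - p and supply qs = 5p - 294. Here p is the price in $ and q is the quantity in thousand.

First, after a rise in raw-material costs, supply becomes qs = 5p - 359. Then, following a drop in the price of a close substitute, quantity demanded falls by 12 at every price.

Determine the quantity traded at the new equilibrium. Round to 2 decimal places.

0.17

Initially, 84 - p = 5p - 294, so 378 = 6p and p = 63, q = 21.
The shock moves the curves to qd = 72 - p and qs = 5p - 359.
New equilibrium: 72 - p = 5p - 359 ⇒ 431 = 6p ⇒ p = 431/6 ≈ 71.8333, q = 1/6 ≈ 0.1667.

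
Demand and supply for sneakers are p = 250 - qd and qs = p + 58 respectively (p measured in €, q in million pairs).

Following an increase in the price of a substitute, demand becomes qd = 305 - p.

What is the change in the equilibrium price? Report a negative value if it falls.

+27.5

Before the shock: 250 - p = p + 58 ⇒ 192 = 2p ⇒ p = 96, q = 154.
The new curves are qd = 305 - p (demand) and qs = p + 58 (supply).
Setting them equal: 305 - p = p + 58 → 247 = 2p, so p = 123.5 and q = 181.5.
Δp = 123.5 − 96 = +27.5.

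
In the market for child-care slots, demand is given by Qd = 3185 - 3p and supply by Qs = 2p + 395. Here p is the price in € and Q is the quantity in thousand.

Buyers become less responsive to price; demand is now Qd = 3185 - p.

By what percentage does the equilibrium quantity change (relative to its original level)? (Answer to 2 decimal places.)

+49.24

Original equilibrium: 3185 - 3p = 2p + 395 gives 2790 = 5p, so p = 558 and Q = 1511.
With the change applied: demand Qd = 3185 - p, supply Qs = 2p + 395.
Equate the new curves: 3185 - p = 2p + 395, giving 2790 = 3p, p = 930, Q = 2255.
%ΔQ = (2255 − 1511) / 1511 × 100 = +49.24%.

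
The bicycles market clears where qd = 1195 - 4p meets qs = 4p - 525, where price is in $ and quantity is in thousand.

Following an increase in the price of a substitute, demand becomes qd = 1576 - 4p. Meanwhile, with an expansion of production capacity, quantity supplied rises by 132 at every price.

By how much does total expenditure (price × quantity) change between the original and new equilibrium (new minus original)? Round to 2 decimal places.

Initially, 1195 - 4p = 4p - 525, so 1720 = 8p and p = 215, q = 335.
The new curves are qd = 1576 - 4p (demand) and qs = 4p - 393 (supply).
Setting them equal: 1576 - 4p = 4p - 393 → 1969 = 8p, so p = 246.125 and q = 591.5.
Expenditure moves from 215×335 = 72025 to 246.125×591.5 = 145582.9375; change = +73557.94.

+73557.94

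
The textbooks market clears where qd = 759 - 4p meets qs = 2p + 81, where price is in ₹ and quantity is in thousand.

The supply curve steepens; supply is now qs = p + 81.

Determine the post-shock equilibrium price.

135.6

Before the shock: 759 - 4p = 2p + 81 ⇒ 678 = 6p ⇒ p = 113, q = 307.
After the shift, demand is qd = 759 - 4p and supply is qs = p + 81.
Equate the new curves: 759 - 4p = p + 81, giving 678 = 5p, p = 135.6, q = 216.6.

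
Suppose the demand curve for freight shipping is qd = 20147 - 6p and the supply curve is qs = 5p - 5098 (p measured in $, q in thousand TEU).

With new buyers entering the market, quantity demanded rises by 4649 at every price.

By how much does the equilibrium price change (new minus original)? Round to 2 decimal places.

+422.64

Before the shock: 20147 - 6p = 5p - 5098 ⇒ 25245 = 11p ⇒ p = 2295, q = 6377.
The new curves are qd = 24796 - 6p (demand) and qs = 5p - 5098 (supply).
Setting them equal: 24796 - 6p = 5p - 5098 → 29894 = 11p, so p = 29894/11 ≈ 2717.6364 and q = 93392/11 ≈ 8490.1818.
Δp = 2717.6364 − 2295 = +422.64.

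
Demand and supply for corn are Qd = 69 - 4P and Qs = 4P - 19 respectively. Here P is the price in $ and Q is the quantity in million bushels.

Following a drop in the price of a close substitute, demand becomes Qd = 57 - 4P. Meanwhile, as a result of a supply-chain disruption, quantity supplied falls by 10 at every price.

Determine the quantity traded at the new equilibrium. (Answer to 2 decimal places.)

Original equilibrium: 69 - 4P = 4P - 19 gives 88 = 8P, so P = 11 and Q = 25.
With the change applied: demand Qd = 57 - 4P, supply Qs = 4P - 29.
Equate the new curves: 57 - 4P = 4P - 29, giving 86 = 8P, P = 10.75, Q = 14.

14.00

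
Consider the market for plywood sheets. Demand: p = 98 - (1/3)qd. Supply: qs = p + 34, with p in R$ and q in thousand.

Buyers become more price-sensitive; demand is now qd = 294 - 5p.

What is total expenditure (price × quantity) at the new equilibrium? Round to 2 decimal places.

Original equilibrium: 294 - 3p = p + 34 gives 260 = 4p, so p = 65 and q = 99.
With the change applied: demand qd = 294 - 5p, supply qs = p + 34.
Setting them equal: 294 - 5p = p + 34 → 260 = 6p, so p = 130/3 ≈ 43.3333 and q = 232/3 ≈ 77.3333.
New expenditure = 43.3333 × 77.3333 = 3351.11.

3351.11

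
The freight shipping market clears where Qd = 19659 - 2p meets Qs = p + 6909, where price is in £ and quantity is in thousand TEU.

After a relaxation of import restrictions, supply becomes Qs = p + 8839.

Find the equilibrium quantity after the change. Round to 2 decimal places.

12445.67

Solve the original market: 19659 - 2p = p + 6909, hence p = 4250 and Q = 11159.
The shock moves the curves to Qd = 19659 - 2p and Qs = p + 8839.
Setting them equal: 19659 - 2p = p + 8839 → 10820 = 3p, so p = 10820/3 ≈ 3606.6667 and Q = 37337/3 ≈ 12445.6667.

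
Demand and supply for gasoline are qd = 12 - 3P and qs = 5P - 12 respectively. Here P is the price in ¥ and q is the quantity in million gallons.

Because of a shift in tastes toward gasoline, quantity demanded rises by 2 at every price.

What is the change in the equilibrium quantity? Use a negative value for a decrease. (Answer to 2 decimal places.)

Initially, 12 - 3P = 5P - 12, so 24 = 8P and P = 3, q = 3.
After the shift, demand is qd = 14 - 3P and supply is qs = 5P - 12.
New equilibrium: 14 - 3P = 5P - 12 ⇒ 26 = 8P ⇒ P = 3.25, q = 4.25.
Δq = 4.25 − 3 = +1.25.

+1.25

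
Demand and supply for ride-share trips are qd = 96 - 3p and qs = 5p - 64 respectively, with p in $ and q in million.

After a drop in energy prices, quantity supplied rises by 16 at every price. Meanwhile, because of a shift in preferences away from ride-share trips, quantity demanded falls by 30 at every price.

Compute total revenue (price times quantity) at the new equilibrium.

Initially, 96 - 3p = 5p - 64, so 160 = 8p and p = 20, q = 36.
After the shift, demand is qd = 66 - 3p and supply is qs = 5p - 48.
Equate the new curves: 66 - 3p = 5p - 48, giving 114 = 8p, p = 14.25, q = 23.25.
New expenditure = 14.25 × 23.25 = 331.3125.

331.3125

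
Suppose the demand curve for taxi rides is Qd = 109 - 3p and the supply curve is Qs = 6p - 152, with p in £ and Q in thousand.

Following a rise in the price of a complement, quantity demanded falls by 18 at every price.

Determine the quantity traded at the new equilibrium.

10

Solve the original market: 109 - 3p = 6p - 152, hence p = 29 and Q = 22.
The new curves are Qd = 91 - 3p (demand) and Qs = 6p - 152 (supply).
Clearing the new market: 91 - 3p = 6p - 152, so p = 27 and Q = 10.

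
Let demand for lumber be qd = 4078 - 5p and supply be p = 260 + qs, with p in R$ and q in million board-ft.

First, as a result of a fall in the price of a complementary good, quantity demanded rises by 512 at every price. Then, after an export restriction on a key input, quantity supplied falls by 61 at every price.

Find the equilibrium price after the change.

Original equilibrium: 4078 - 5p = p - 260 gives 4338 = 6p, so p = 723 and q = 463.
The shock moves the curves to qd = 4590 - 5p and qs = p - 321.
Clearing the new market: 4590 - 5p = p - 321, so p = 818.5 and q = 497.5.

818.5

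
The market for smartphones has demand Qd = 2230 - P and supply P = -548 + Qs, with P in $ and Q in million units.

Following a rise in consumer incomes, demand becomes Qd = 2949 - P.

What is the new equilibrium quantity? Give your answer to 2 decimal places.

1748.50

Initially, 2230 - P = P + 548, so 1682 = 2P and P = 841, Q = 1389.
After the shift, demand is Qd = 2949 - P and supply is Qs = P + 548.
New equilibrium: 2949 - P = P + 548 ⇒ 2401 = 2P ⇒ P = 1200.5, Q = 1748.5.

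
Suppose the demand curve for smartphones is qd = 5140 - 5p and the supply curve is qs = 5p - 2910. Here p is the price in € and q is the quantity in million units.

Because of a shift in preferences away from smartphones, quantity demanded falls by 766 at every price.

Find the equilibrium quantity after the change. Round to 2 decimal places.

732.00

Solve the original market: 5140 - 5p = 5p - 2910, hence p = 805 and q = 1115.
After the shift, demand is qd = 4374 - 5p and supply is qs = 5p - 2910.
New equilibrium: 4374 - 5p = 5p - 2910 ⇒ 7284 = 10p ⇒ p = 728.4, q = 732.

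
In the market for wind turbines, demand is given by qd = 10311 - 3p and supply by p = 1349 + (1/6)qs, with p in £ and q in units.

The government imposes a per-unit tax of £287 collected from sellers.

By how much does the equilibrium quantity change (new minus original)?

-574

Solve the original market: 10311 - 3p = 6p - 8094, hence p = 2045 and q = 4176.
Since sellers keep the price net of the tax, the effective supply curve becomes qs = 6p - 9816.
Clearing the new market: 10311 - 3p = 6p - 9816, so p = 6709/3 ≈ 2236.3333 and q = 3602.
Δq = 3602 − 4176 = -574.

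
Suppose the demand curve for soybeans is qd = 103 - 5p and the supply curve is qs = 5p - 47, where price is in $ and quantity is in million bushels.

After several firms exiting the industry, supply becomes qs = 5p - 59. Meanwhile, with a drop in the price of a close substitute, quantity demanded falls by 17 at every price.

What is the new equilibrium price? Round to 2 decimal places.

14.50

Solve the original market: 103 - 5p = 5p - 47, hence p = 15 and q = 28.
With the change applied: demand qd = 86 - 5p, supply qs = 5p - 59.
New equilibrium: 86 - 5p = 5p - 59 ⇒ 145 = 10p ⇒ p = 14.5, q = 13.5.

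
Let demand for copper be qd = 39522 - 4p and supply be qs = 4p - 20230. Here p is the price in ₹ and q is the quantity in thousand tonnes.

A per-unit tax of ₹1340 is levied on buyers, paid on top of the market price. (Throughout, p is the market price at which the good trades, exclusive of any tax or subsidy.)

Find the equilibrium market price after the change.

Before the shock: 39522 - 4p = 4p - 20230 ⇒ 59752 = 8p ⇒ p = 7469, q = 9646.
Since buyers pay the price plus the tax, the effective demand curve becomes qd = 34162 - 4p.
Equate the new curves: 34162 - 4p = 4p - 20230, giving 54392 = 8p, p = 6799, q = 6966.

6799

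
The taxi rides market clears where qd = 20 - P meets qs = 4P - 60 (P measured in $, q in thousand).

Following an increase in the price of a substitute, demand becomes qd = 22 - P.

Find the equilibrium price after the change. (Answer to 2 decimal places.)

Before the shock: 20 - P = 4P - 60 ⇒ 80 = 5P ⇒ P = 16, q = 4.
The shock moves the curves to qd = 22 - P and qs = 4P - 60.
New equilibrium: 22 - P = 4P - 60 ⇒ 82 = 5P ⇒ P = 16.4, q = 5.6.

16.40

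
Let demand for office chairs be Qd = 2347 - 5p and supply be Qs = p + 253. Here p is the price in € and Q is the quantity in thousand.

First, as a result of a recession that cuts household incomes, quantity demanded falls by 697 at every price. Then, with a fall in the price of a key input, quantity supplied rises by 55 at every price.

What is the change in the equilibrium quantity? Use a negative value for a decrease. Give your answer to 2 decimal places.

-70.33

Original equilibrium: 2347 - 5p = p + 253 gives 2094 = 6p, so p = 349 and Q = 602.
The shock moves the curves to Qd = 1650 - 5p and Qs = p + 308.
New equilibrium: 1650 - 5p = p + 308 ⇒ 1342 = 6p ⇒ p = 671/3 ≈ 223.6667, Q = 1595/3 ≈ 531.6667.
ΔQ = 531.6667 − 602 = -70.33.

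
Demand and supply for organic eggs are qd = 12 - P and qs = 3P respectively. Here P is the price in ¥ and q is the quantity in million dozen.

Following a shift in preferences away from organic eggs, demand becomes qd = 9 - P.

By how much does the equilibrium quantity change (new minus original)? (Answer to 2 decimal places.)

-2.25

Solve the original market: 12 - P = 3P, hence P = 3 and q = 9.
The shock moves the curves to qd = 9 - P and qs = 3P.
Equate the new curves: 9 - P = 3P, giving 9 = 4P, P = 2.25, q = 6.75.
Δq = 6.75 − 9 = -2.25.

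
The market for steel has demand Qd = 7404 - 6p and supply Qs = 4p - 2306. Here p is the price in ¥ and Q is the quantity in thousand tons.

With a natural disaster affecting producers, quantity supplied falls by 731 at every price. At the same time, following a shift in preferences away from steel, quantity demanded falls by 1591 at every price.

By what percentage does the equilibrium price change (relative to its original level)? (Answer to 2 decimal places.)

-8.86

Original equilibrium: 7404 - 6p = 4p - 2306 gives 9710 = 10p, so p = 971 and Q = 1578.
With the change applied: demand Qd = 5813 - 6p, supply Qs = 4p - 3037.
Equate the new curves: 5813 - 6p = 4p - 3037, giving 8850 = 10p, p = 885, Q = 503.
%Δp = (885 − 971) / 971 × 100 = -8.86%.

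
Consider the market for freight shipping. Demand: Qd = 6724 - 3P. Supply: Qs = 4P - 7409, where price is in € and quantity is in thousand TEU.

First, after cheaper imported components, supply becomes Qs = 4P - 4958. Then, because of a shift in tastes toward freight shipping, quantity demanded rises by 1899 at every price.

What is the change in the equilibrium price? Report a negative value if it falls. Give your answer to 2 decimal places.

-78.86

Before the shock: 6724 - 3P = 4P - 7409 ⇒ 14133 = 7P ⇒ P = 2019, Q = 667.
With the change applied: demand Qd = 8623 - 3P, supply Qs = 4P - 4958.
Clearing the new market: 8623 - 3P = 4P - 4958, so P = 13581/7 ≈ 1940.1429 and Q = 19618/7 ≈ 2802.5714.
ΔP = 1940.1429 − 2019 = -78.86.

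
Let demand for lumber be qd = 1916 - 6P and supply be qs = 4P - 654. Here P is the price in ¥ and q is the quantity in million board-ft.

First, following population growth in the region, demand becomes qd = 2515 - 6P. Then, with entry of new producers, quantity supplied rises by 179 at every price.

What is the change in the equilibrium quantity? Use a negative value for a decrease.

Before the shock: 1916 - 6P = 4P - 654 ⇒ 2570 = 10P ⇒ P = 257, q = 374.
After the shift, demand is qd = 2515 - 6P and supply is qs = 4P - 475.
Setting them equal: 2515 - 6P = 4P - 475 → 2990 = 10P, so P = 299 and q = 721.
Δq = 721 − 374 = +347.

+347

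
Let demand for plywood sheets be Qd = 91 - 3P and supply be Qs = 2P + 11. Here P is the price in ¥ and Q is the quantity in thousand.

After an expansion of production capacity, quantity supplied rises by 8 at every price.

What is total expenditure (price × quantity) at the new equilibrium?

Initially, 91 - 3P = 2P + 11, so 80 = 5P and P = 16, Q = 43.
The shock moves the curves to Qd = 91 - 3P and Qs = 2P + 19.
New equilibrium: 91 - 3P = 2P + 19 ⇒ 72 = 5P ⇒ P = 14.4, Q = 47.8.
New expenditure = 14.4 × 47.8 = 688.32.

688.32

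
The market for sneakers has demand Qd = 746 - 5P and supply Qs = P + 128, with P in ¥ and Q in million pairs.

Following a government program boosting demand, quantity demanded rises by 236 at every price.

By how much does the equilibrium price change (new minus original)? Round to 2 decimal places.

Initially, 746 - 5P = P + 128, so 618 = 6P and P = 103, Q = 231.
With the change applied: demand Qd = 982 - 5P, supply Qs = P + 128.
Equate the new curves: 982 - 5P = P + 128, giving 854 = 6P, P = 427/3 ≈ 142.3333, Q = 811/3 ≈ 270.3333.
ΔP = 142.3333 − 103 = +39.33.

+39.33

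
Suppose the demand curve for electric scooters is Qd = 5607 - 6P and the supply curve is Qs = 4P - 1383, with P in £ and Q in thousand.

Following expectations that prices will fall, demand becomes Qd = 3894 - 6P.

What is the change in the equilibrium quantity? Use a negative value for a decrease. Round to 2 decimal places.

Solve the original market: 5607 - 6P = 4P - 1383, hence P = 699 and Q = 1413.
With the change applied: demand Qd = 3894 - 6P, supply Qs = 4P - 1383.
Equate the new curves: 3894 - 6P = 4P - 1383, giving 5277 = 10P, P = 527.7, Q = 727.8.
ΔQ = 727.8 − 1413 = -685.20.

-685.20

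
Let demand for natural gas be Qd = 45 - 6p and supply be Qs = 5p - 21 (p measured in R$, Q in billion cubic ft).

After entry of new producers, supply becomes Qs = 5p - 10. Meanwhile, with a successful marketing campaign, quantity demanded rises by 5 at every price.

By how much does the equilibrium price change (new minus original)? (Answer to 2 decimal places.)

-0.55

Initially, 45 - 6p = 5p - 21, so 66 = 11p and p = 6, Q = 9.
With the change applied: demand Qd = 50 - 6p, supply Qs = 5p - 10.
Setting them equal: 50 - 6p = 5p - 10 → 60 = 11p, so p = 60/11 ≈ 5.4545 and Q = 190/11 ≈ 17.2727.
Δp = 5.4545 − 6 = -0.55.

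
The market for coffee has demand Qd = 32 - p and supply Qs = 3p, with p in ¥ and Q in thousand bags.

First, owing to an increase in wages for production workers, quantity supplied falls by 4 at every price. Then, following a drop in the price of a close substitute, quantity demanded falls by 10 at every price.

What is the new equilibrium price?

6.5

Original equilibrium: 32 - p = 3p gives 32 = 4p, so p = 8 and Q = 24.
After the shift, demand is Qd = 22 - p and supply is Qs = 3p - 4.
Clearing the new market: 22 - p = 3p - 4, so p = 6.5 and Q = 15.5.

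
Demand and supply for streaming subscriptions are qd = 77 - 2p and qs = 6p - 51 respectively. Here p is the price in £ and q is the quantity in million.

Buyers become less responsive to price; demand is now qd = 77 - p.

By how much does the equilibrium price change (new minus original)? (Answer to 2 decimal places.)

Original equilibrium: 77 - 2p = 6p - 51 gives 128 = 8p, so p = 16 and q = 45.
With the change applied: demand qd = 77 - p, supply qs = 6p - 51.
Equate the new curves: 77 - p = 6p - 51, giving 128 = 7p, p = 128/7 ≈ 18.2857, q = 411/7 ≈ 58.7143.
Δp = 18.2857 − 16 = +2.29.

+2.29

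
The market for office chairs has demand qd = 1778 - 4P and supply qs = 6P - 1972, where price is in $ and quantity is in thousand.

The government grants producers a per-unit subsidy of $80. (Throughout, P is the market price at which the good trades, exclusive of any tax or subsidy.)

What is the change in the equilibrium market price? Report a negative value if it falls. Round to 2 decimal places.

-48.00

Solve the original market: 1778 - 4P = 6P - 1972, hence P = 375 and q = 278.
Since sellers receive the price plus the subsidy, the effective supply curve becomes qs = 6P - 1492.
New equilibrium: 1778 - 4P = 6P - 1492 ⇒ 3270 = 10P ⇒ P = 327, q = 470.
ΔP = 327 − 375 = -48.00.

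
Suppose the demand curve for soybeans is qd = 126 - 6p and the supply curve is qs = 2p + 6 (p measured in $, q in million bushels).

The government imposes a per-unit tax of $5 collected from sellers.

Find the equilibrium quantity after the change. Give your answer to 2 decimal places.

Solve the original market: 126 - 6p = 2p + 6, hence p = 15 and q = 36.
Since sellers keep the price net of the tax, the effective supply curve becomes qs = 2p - 4.
Equate the new curves: 126 - 6p = 2p - 4, giving 130 = 8p, p = 16.25, q = 28.5.

28.50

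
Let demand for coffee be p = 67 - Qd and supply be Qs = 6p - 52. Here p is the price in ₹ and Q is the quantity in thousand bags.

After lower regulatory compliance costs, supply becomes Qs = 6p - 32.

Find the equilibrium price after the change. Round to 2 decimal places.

14.14

Original equilibrium: 67 - p = 6p - 52 gives 119 = 7p, so p = 17 and Q = 50.
The shock moves the curves to Qd = 67 - p and Qs = 6p - 32.
Clearing the new market: 67 - p = 6p - 32, so p = 99/7 ≈ 14.1429 and Q = 370/7 ≈ 52.8571.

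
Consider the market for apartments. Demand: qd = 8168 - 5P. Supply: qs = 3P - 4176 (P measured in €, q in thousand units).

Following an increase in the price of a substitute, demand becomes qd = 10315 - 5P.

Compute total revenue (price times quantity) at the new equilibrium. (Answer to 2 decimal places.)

Initially, 8168 - 5P = 3P - 4176, so 12344 = 8P and P = 1543, q = 453.
After the shift, demand is qd = 10315 - 5P and supply is qs = 3P - 4176.
Setting them equal: 10315 - 5P = 3P - 4176 → 14491 = 8P, so P = 1811.375 and q = 1258.125.
New expenditure = 1811.375 × 1258.125 = 2278936.17.

2278936.17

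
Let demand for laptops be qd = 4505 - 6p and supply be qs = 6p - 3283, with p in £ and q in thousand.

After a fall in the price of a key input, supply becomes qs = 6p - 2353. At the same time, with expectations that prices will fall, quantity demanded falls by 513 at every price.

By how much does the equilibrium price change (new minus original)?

-120.25

Solve the original market: 4505 - 6p = 6p - 3283, hence p = 649 and q = 611.
The new curves are qd = 3992 - 6p (demand) and qs = 6p - 2353 (supply).
Equate the new curves: 3992 - 6p = 6p - 2353, giving 6345 = 12p, p = 528.75, q = 819.5.
Δp = 528.75 − 649 = -120.25.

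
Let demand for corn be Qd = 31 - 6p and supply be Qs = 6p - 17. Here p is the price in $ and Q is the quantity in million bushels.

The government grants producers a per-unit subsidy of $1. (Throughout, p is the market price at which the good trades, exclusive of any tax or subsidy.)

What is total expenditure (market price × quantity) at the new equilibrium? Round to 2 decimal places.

Solve the original market: 31 - 6p = 6p - 17, hence p = 4 and Q = 7.
Since sellers receive the price plus the subsidy, the effective supply curve becomes Qs = 6p - 11.
Setting them equal: 31 - 6p = 6p - 11 → 42 = 12p, so p = 3.5 and Q = 10.
New expenditure = 3.5 × 10 = 35.00.

35.00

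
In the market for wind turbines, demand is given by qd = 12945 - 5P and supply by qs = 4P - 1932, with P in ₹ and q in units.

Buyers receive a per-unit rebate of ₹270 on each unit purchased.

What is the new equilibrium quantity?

Solve the original market: 12945 - 5P = 4P - 1932, hence P = 1653 and q = 4680.
Since buyers' out-of-pocket price is the market price minus the rebate, the effective demand curve becomes qd = 14295 - 5P.
Equate the new curves: 14295 - 5P = 4P - 1932, giving 16227 = 9P, P = 1803, q = 5280.

5280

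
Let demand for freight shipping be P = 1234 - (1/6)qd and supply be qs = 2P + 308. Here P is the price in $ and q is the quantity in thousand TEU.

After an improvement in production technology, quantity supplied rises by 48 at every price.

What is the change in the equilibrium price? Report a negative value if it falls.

-6

Original equilibrium: 7404 - 6P = 2P + 308 gives 7096 = 8P, so P = 887 and q = 2082.
The shock moves the curves to qd = 7404 - 6P and qs = 2P + 356.
New equilibrium: 7404 - 6P = 2P + 356 ⇒ 7048 = 8P ⇒ P = 881, q = 2118.
ΔP = 881 − 887 = -6.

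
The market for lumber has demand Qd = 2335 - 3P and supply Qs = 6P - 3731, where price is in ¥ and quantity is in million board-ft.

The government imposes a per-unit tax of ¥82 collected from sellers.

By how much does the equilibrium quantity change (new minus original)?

-164

Initially, 2335 - 3P = 6P - 3731, so 6066 = 9P and P = 674, Q = 313.
Since sellers keep the price net of the tax, the effective supply curve becomes Qs = 6P - 4223.
New equilibrium: 2335 - 3P = 6P - 4223 ⇒ 6558 = 9P ⇒ P = 2186/3 ≈ 728.6667, Q = 149.
ΔQ = 149 − 313 = -164.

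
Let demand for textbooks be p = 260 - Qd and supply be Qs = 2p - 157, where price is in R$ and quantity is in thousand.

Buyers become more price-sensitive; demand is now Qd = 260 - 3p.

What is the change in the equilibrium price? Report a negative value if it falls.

Original equilibrium: 260 - p = 2p - 157 gives 417 = 3p, so p = 139 and Q = 121.
The new curves are Qd = 260 - 3p (demand) and Qs = 2p - 157 (supply).
Equate the new curves: 260 - 3p = 2p - 157, giving 417 = 5p, p = 83.4, Q = 9.8.
Δp = 83.4 − 139 = -55.6.

-55.6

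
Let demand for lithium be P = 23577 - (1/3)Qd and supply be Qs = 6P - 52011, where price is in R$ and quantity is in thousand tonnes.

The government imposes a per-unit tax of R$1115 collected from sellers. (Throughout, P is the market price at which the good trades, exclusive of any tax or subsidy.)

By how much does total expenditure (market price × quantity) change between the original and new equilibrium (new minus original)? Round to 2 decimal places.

Initially, 70731 - 3P = 6P - 52011, so 122742 = 9P and P = 13638, Q = 29817.
Since sellers keep the price net of the tax, the effective supply curve becomes Qs = 6P - 58701.
Clearing the new market: 70731 - 3P = 6P - 58701, so P = 43144/3 ≈ 14381.3333 and Q = 27587.
Expenditure moves from 13638×29817 = 406644246 to 14381.3333×27587 = 396737842.6667; change = -9906403.33.

-9906403.33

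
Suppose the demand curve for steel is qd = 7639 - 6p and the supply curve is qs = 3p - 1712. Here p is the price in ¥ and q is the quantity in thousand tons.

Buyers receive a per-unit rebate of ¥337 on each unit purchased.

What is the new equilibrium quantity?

2079

Original equilibrium: 7639 - 6p = 3p - 1712 gives 9351 = 9p, so p = 1039 and q = 1405.
Since buyers' out-of-pocket price is the market price minus the rebate, the effective demand curve becomes qd = 9661 - 6p.
Clearing the new market: 9661 - 6p = 3p - 1712, so p = 3791/3 ≈ 1263.6667 and q = 2079.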